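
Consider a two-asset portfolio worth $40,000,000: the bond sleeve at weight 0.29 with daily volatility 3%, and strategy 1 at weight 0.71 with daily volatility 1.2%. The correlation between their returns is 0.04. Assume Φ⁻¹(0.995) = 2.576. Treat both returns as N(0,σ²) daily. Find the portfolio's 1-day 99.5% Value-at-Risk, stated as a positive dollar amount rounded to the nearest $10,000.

$1,280,000

σ_p² = 0.29²·3² + 0.71²·1.2² + 2·0.04·0.29·0.71·3·1.2 = 1.5421 (%²).
σ_p = √1.5421 = 1.242%.
VaR = 2.576 × 1.242% = 3.199%; on $40,000,000 that is $1,279,600.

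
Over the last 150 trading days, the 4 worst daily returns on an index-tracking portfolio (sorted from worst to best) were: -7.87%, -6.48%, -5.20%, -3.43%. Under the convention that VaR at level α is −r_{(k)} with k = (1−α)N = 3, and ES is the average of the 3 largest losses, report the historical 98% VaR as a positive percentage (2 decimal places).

k = 3; the 3rd lowest return is -5.20%, so VaR = 5.20%.

5.20%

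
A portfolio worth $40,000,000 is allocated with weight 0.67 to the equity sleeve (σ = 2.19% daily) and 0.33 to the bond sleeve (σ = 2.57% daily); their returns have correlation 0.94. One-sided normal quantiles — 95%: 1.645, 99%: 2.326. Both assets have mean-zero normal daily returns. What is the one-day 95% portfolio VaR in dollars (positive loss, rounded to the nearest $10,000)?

σ_p² = 0.67²·2.19² + 0.33²·2.57² + 2·0.94·0.67·0.33·2.19·2.57 = 5.2117 (%²).
σ_p = √5.2117 = 2.283%.
VaR = 1.645 × 2.283% = 3.756%; on $40,000,000 that is $1,502,400.

$1,500,000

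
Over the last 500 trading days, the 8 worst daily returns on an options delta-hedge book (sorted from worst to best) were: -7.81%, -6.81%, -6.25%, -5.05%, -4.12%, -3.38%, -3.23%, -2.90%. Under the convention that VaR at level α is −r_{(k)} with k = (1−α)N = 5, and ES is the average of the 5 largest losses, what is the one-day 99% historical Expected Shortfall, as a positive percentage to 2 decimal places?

6.01%

The 5 worst returns sum to -30.04%.
ES = −(-30.04%) / 5 = 6.008% ≈ 6.01%.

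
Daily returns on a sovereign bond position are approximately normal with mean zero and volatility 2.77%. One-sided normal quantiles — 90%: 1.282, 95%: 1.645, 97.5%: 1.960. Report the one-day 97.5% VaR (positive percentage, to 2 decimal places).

VaR = z·σ = 1.960 × 2.77% = 5.429%.

5.43%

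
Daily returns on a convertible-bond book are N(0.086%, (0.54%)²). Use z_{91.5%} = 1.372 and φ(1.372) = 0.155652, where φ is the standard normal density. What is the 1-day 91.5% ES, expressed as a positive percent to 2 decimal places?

Tail multiplier: φ(z)/(1−α) = 0.155652 / 0.085 = 1.831.
ES = −(0.086%) + 0.54% × 1.831 = 0.903%.

0.90%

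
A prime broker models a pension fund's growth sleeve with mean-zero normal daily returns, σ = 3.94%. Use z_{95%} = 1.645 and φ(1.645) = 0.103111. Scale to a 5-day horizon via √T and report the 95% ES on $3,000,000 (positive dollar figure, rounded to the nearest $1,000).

$545,000

σ_{5d} = 3.94% × √5 = 8.810%.
ES multiplier = φ(z)/(1−α) = 0.103111/0.05 = 2.062.
ES = 8.810% × 2.062 = 18.166%; on $3,000,000: $544,980.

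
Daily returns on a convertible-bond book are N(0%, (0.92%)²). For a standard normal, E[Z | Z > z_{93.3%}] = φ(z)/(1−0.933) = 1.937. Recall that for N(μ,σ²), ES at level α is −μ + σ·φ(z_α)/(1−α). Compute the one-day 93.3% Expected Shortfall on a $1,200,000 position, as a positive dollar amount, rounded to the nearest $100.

ES = 0.92% × 1.937 = 1.782%.
On $1,200,000: 0.01782 × $1,200,000 = $21,384.

$21,400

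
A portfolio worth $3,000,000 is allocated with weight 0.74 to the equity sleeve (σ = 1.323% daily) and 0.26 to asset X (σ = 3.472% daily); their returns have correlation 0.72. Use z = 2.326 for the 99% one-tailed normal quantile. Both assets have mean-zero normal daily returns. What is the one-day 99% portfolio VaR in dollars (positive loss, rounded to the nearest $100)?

$121,800

σ_p² = 0.74²·1.323² + 0.26²·3.472² + 2·0.72·0.74·0.26·1.323·3.472 = 3.0460 (%²).
σ_p = √3.0460 = 1.745%.
VaR = 2.326 × 1.745% = 4.059%; on $3,000,000 that is $121,770.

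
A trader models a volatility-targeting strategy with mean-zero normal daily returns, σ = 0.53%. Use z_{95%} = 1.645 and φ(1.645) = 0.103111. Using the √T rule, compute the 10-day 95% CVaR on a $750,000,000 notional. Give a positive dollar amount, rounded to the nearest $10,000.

σ_{10d} = 0.53% × √10 = 1.676%.
ES multiplier = φ(z)/(1−α) = 0.103111/0.05 = 2.062.
ES = 1.676% × 2.062 = 3.456%; on $750,000,000: $25,920,000.

$25,920,000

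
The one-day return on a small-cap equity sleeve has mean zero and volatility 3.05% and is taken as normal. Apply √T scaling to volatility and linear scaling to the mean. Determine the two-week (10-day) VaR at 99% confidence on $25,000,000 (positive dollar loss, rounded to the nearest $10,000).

At 99%, z = 2.326.
σ_{10d} = 3.05% × √10 = 9.645%.
VaR = 2.326 × 9.645% = 22.434%.
On $25,000,000: 0.22434 × $25,000,000 = $5,608,500.

$5,610,000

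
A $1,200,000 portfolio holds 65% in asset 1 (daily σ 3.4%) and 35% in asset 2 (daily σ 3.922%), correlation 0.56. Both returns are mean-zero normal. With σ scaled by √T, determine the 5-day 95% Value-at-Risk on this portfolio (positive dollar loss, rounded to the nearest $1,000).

σ_p = √(0.65²·3.4² + 0.35²·3.922² + 2·0.56·0.65·0.35·3.4·3.922) = 3.188%.
σ_{5d} = 3.188% × √5 = 7.129%.
z(95%) = 1.645.
VaR = 1.645 × 7.129% = 11.727%; on $1,200,000 that is $140,724.

$141,000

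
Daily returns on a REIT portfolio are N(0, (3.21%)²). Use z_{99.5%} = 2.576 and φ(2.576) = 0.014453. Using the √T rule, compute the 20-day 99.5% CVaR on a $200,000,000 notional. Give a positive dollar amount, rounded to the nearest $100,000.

$83,000,000

σ_{20d} = 3.21% × √20 = 14.356%.
ES multiplier = φ(z)/(1−α) = 0.014453/0.005 = 2.891.
ES = 14.356% × 2.891 = 41.503%; on $200,000,000: $83,006,000.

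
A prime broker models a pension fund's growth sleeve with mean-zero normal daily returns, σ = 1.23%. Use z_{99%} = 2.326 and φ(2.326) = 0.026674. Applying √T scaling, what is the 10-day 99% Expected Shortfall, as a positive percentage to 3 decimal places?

σ_{10d} = 1.23% × √10 = 3.890%.
ES multiplier = φ(z)/(1−α) = 0.026674/0.01 = 2.667.
ES = 3.890% × 2.667 = 10.375%.

10.375%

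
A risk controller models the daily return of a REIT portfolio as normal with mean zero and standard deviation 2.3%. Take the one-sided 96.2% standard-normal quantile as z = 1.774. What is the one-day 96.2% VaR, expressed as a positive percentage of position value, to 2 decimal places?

VaR = z·σ = 1.774 × 2.3% = 4.080%.

4.08%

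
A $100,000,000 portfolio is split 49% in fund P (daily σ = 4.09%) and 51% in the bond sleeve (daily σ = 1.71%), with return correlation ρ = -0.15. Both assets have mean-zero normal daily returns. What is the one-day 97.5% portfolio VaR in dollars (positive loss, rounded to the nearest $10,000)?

$4,040,000

σ_p² = 0.49²·4.09² + 0.51²·1.71² + 2·-0.15·0.49·0.51·4.09·1.71 = 4.2526 (%²).
σ_p = √4.2526 = 2.062%.
At 97.5%, z = 1.960.
VaR = 1.960 × 2.062% = 4.042%; on $100,000,000 that is $4,042,000.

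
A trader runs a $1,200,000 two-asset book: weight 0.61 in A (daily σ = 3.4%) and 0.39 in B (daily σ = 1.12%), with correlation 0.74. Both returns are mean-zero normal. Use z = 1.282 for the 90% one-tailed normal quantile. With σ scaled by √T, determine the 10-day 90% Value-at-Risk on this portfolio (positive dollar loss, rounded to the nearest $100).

$117,500

σ_p = √(0.61²·3.4² + 0.39²·1.12² + 2·0.74·0.61·0.39·3.4·1.12) = 2.415%.
σ_{10d} = 2.415% × √10 = 7.637%.
VaR = 1.282 × 7.637% = 9.791%; on $1,200,000 that is $117,492.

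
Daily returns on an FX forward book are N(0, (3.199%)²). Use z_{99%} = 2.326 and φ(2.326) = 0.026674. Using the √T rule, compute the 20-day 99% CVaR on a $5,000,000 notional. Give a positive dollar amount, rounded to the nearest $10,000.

σ_{20d} = 3.199% × √20 = 14.306%.
ES multiplier = φ(z)/(1−α) = 0.026674/0.01 = 2.667.
ES = 14.306% × 2.667 = 38.154%; on $5,000,000: $1,907,700.

$1,910,000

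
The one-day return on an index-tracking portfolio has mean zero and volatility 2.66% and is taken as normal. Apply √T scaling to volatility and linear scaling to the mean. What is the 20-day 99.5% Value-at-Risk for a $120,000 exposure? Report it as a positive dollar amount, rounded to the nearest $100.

$36,800

At 99.5%, z = 2.576.
σ_{20d} = 2.66% × √20 = 11.896%.
VaR = 2.576 × 11.896% = 30.644%.
On $120,000: 0.30644 × $120,000 = $36,773.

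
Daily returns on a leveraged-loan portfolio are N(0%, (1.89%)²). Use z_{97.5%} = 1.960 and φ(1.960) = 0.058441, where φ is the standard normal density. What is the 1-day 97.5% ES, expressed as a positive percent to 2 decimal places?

4.42%

Tail multiplier: φ(z)/(1−α) = 0.058441 / 0.025 = 2.338.
ES = 1.89% × 2.338 = 4.419%.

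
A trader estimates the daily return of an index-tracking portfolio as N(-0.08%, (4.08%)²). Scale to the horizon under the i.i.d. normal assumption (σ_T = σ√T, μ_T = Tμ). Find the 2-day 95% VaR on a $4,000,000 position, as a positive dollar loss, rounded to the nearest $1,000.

$386,000

At 95%, z = 1.645.
σ_{2d} = 4.08% × √2 = 5.770%; μ_{2d} = 2 × -0.08% = -0.160%.
VaR = −(-0.160%) + 1.645 × 5.770% = 9.652%.
On $4,000,000: 0.09652 × $4,000,000 = $386,080.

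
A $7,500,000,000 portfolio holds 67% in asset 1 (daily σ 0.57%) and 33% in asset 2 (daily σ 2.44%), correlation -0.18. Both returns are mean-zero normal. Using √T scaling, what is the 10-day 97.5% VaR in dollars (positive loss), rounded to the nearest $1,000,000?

$384,000,000

σ_p = √(0.67²·0.57² + 0.33²·2.44² + 2·-0.18·0.67·0.33·0.57·2.44) = 0.827%.
σ_{10d} = 0.827% × √10 = 2.615%.
z(97.5%) = 1.960.
VaR = 1.960 × 2.615% = 5.125%; on $7,500,000,000 that is $384,375,000.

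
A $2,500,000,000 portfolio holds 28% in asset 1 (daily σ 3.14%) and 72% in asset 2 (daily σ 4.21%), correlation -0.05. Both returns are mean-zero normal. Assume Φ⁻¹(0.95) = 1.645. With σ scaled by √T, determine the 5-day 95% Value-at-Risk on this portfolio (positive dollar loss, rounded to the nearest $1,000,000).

σ_p = √(0.28²·3.14² + 0.72²·4.21² + 2·-0.05·0.28·0.72·3.14·4.21) = 3.114%.
σ_{5d} = 3.114% × √5 = 6.963%.
VaR = 1.645 × 6.963% = 11.454%; on $2,500,000,000 that is $286,350,000.

$286,000,000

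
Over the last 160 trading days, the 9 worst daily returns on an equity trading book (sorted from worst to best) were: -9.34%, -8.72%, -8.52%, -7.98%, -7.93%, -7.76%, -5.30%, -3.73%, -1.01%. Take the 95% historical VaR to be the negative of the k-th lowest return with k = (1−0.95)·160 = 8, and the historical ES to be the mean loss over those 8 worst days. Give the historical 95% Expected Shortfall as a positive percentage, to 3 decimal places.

The 8 worst returns sum to -59.28%.
ES = −(-59.28%) / 8 = 7.41% ≈ 7.410%.

7.410%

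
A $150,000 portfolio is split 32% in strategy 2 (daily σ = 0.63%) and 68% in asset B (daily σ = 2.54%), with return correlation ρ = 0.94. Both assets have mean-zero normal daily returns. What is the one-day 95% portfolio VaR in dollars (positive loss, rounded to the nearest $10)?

σ_p² = 0.32²·0.63² + 0.68²·2.54² + 2·0.94·0.32·0.68·0.63·2.54 = 3.6785 (%²).
σ_p = √3.6785 = 1.918%.
At 95%, z = 1.645.
VaR = 1.645 × 1.918% = 3.155%; on $150,000 that is $4,732.

$4,730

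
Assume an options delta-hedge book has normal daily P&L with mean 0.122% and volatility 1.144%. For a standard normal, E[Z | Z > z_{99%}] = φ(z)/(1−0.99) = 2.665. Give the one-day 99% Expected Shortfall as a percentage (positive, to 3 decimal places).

ES = −(0.122%) + 1.144% × 2.665 = 2.927%.

2.927%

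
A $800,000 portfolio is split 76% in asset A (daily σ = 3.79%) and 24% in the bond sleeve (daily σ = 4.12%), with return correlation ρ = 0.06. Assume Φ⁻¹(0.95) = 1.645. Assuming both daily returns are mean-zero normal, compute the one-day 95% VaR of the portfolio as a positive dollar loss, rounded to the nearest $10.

σ_p² = 0.76²·3.79² + 0.24²·4.12² + 2·0.06·0.76·0.24·3.79·4.12 = 9.6162 (%²).
σ_p = √9.6162 = 3.101%.
VaR = 1.645 × 3.101% = 5.101%; on $800,000 that is $40,808.

$40,810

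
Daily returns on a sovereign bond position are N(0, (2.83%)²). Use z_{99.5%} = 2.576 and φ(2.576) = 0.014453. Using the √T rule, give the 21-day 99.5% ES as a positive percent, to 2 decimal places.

37.49%

σ_{21d} = 2.83% × √21 = 12.969%.
ES multiplier = φ(z)/(1−α) = 0.014453/0.005 = 2.891.
ES = 12.969% × 2.891 = 37.493%.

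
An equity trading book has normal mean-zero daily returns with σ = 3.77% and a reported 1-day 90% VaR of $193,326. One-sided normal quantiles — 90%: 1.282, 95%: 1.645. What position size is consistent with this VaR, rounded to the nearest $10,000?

$4,000,000

VaR as a fraction of value: z·σ = 1.282 × 3.77% = 4.83314%.
Position = $193,326 / 0.0483314 = $4,000,008.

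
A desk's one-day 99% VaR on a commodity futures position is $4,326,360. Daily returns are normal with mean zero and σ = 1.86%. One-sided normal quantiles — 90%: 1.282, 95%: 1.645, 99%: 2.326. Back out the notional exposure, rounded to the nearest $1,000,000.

VaR as a fraction of value: z·σ = 2.326 × 1.86% = 4.32636%.
Position = $4,326,360 / 0.0432636 = $100,000,000.

$100,000,000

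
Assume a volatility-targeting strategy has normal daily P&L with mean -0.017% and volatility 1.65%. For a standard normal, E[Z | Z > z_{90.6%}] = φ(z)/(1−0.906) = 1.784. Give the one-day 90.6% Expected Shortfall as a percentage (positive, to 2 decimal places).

ES = −(-0.017%) + 1.65% × 1.784 = 2.961%.

2.96%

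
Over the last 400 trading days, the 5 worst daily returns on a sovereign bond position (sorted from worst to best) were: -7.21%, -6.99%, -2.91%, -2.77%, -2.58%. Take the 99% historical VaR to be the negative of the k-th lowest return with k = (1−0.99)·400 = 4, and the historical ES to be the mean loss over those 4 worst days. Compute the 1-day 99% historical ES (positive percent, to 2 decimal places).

4.97%

The 4 worst returns sum to -19.88%.
ES = −(-19.88%) / 4 = 4.97%.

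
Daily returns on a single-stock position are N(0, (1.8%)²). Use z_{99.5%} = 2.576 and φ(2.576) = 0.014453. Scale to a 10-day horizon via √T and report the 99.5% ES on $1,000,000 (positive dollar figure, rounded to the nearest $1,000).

σ_{10d} = 1.8% × √10 = 5.692%.
ES multiplier = φ(z)/(1−α) = 0.014453/0.005 = 2.891.
ES = 5.692% × 2.891 = 16.456%; on $1,000,000: $164,560.

$165,000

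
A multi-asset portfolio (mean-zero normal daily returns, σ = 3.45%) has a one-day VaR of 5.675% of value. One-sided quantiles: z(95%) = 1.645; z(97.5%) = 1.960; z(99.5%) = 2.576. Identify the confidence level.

Implied z = VaR/σ = 5.675 / 3.45 = 1.645.
This matches z(95%) = 1.645.

95%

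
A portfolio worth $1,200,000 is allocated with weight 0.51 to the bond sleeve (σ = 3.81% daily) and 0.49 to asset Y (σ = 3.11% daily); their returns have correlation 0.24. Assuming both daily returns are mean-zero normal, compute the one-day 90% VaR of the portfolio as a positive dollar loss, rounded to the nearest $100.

$42,200

σ_p² = 0.51²·3.81² + 0.49²·3.11² + 2·0.24·0.51·0.49·3.81·3.11 = 7.5192 (%²).
σ_p = √7.5192 = 2.742%.
At 90%, z = 1.282.
VaR = 1.282 × 2.742% = 3.515%; on $1,200,000 that is $42,180.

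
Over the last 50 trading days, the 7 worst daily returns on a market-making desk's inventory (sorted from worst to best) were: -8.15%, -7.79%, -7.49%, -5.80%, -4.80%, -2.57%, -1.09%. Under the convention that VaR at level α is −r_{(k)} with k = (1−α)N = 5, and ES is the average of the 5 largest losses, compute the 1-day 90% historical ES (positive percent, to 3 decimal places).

6.806%

The 5 worst returns sum to -34.03%.
ES = −(-34.03%) / 5 = 6.806%.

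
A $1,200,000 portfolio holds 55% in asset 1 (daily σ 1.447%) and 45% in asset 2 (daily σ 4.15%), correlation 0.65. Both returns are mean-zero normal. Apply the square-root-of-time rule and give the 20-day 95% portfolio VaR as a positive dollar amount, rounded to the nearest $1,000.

$217,000

σ_p = √(0.55²·1.447² + 0.45²·4.15² + 2·0.65·0.55·0.45·1.447·4.15) = 2.460%.
σ_{20d} = 2.460% × √20 = 11.001%.
z(95%) = 1.645.
VaR = 1.645 × 11.001% = 18.097%; on $1,200,000 that is $217,164.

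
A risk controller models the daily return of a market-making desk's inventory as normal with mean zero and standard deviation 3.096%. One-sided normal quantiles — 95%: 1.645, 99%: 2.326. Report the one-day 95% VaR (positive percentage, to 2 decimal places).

5.09%

VaR = z·σ = 1.645 × 3.096% = 5.093%.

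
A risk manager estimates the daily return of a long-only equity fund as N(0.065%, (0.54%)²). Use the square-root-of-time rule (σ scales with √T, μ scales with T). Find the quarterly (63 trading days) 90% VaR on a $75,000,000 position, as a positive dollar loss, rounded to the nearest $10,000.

At 90%, z = 1.282.
σ_{63d} = 0.54% × √63 = 4.286%; μ_{63d} = 63 × 0.065% = 4.095%.
VaR = −(4.095%) + 1.282 × 4.286% = 1.400%.
On $75,000,000: 0.01400 × $75,000,000 = $1,050,000.

$1,050,000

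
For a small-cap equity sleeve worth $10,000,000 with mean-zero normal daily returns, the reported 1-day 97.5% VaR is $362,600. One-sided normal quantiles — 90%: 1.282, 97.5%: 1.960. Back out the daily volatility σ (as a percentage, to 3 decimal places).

VaR as a fraction: $362,600 / $10,000,000 = 3.626%.
σ = VaR / z = 3.626% / 1.960 = 1.850%.

1.850%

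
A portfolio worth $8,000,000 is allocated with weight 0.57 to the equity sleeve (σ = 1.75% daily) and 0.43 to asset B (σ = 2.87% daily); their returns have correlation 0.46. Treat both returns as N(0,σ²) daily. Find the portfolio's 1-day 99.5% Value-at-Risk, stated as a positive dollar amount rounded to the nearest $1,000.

$394,000

σ_p² = 0.57²·1.75² + 0.43²·2.87² + 2·0.46·0.57·0.43·1.75·2.87 = 3.6505 (%²).
σ_p = √3.6505 = 1.911%.
At 99.5%, z = 2.576.
VaR = 2.576 × 1.911% = 4.923%; on $8,000,000 that is $393,840.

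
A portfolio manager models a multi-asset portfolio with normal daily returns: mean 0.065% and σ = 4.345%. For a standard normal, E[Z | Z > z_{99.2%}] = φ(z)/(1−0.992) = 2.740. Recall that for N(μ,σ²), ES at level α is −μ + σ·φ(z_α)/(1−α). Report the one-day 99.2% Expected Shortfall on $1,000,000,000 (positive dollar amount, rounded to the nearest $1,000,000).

ES = −(0.065%) + 4.345% × 2.740 = 11.840%.
On $1,000,000,000: 0.11840 × $1,000,000,000 = $118,400,000.

$118,000,000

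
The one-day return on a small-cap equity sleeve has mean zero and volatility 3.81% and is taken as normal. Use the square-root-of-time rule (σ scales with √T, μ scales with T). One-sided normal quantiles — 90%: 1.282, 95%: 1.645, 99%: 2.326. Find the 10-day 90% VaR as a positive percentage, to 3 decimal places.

σ_{10d} = 3.81% × √10 = 12.048%.
VaR = 1.282 × 12.048% = 15.446%.

15.446%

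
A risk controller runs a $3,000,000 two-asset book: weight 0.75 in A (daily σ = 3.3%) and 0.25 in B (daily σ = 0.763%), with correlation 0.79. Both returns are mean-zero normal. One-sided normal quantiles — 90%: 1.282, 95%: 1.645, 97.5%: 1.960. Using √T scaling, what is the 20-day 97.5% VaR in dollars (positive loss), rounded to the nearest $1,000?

σ_p = √(0.75²·3.3² + 0.25²·0.763² + 2·0.79·0.75·0.25·3.3·0.763) = 2.628%.
σ_{20d} = 2.628% × √20 = 11.753%.
VaR = 1.960 × 11.753% = 23.036%; on $3,000,000 that is $691,080.

$691,000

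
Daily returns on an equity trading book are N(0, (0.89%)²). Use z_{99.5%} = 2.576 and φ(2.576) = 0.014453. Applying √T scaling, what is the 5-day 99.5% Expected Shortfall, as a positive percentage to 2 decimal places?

σ_{5d} = 0.89% × √5 = 1.990%.
ES multiplier = φ(z)/(1−α) = 0.014453/0.005 = 2.891.
ES = 1.990% × 2.891 = 5.753%.

5.75%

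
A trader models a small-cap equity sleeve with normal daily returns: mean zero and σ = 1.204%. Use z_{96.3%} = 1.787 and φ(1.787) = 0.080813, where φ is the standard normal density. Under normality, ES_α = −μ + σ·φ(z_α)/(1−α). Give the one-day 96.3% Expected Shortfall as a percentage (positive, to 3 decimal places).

Tail multiplier: φ(z)/(1−α) = 0.080813 / 0.037 = 2.184.
ES = 1.204% × 2.184 = 2.630%.

2.630%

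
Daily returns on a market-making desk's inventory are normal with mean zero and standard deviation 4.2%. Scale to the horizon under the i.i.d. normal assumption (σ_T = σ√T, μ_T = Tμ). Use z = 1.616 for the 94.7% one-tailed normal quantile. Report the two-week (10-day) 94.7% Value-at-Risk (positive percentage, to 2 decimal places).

σ_{10d} = 4.2% × √10 = 13.282%.
VaR = 1.616 × 13.282% = 21.464%.

21.46%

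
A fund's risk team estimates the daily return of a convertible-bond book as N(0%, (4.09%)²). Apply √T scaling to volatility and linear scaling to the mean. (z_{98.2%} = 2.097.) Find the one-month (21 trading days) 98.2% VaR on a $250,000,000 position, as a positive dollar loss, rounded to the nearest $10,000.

σ_{21d} = 4.09% × √21 = 18.743%.
VaR = 2.097 × 18.743% = 39.304%.
On $250,000,000: 0.39304 × $250,000,000 = $98,260,000.

$98,260,000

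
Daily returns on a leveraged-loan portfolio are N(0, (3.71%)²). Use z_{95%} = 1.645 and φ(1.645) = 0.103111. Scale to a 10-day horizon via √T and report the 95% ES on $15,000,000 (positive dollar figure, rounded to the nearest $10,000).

$3,630,000

σ_{10d} = 3.71% × √10 = 11.732%.
ES multiplier = φ(z)/(1−α) = 0.103111/0.05 = 2.062.
ES = 11.732% × 2.062 = 24.191%; on $15,000,000: $3,628,650.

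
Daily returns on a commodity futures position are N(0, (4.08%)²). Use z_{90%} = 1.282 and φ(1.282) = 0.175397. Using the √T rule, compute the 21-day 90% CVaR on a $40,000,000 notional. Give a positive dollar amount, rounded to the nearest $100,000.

σ_{21d} = 4.08% × √21 = 18.697%.
ES multiplier = φ(z)/(1−α) = 0.175397/0.1 = 1.754.
ES = 18.697% × 1.754 = 32.795%; on $40,000,000: $13,118,000.

$13,100,000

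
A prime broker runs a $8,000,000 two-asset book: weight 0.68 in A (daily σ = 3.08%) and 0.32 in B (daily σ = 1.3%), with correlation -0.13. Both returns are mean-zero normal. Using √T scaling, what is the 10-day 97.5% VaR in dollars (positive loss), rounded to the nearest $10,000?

$1,030,000

σ_p = √(0.68²·3.08² + 0.32²·1.3² + 2·-0.13·0.68·0.32·3.08·1.3) = 2.082%.
σ_{10d} = 2.082% × √10 = 6.584%.
z(97.5%) = 1.960.
VaR = 1.960 × 6.584% = 12.905%; on $8,000,000 that is $1,032,400.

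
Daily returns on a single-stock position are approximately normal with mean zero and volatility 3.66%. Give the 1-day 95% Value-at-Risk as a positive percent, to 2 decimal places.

At 95% one-sided, z = 1.645.
VaR = z·σ = 1.645 × 3.66% = 6.021%.

6.02%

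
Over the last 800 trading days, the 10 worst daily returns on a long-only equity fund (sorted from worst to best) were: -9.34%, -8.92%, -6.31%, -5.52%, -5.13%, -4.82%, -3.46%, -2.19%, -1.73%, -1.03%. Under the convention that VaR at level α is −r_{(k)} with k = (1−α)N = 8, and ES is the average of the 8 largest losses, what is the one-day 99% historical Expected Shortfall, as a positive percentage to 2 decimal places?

The 8 worst returns sum to -45.69%.
ES = −(-45.69%) / 8 = 5.71125% ≈ 5.71%.

5.71%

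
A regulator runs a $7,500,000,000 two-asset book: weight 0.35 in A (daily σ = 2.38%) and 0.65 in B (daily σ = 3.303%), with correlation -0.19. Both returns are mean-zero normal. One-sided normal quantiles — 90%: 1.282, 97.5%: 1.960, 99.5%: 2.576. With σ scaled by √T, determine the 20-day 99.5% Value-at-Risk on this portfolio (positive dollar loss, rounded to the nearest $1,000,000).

σ_p = √(0.35²·2.38² + 0.65²·3.303² + 2·-0.19·0.35·0.65·2.38·3.303) = 2.150%.
σ_{20d} = 2.150% × √20 = 9.615%.
VaR = 2.576 × 9.615% = 24.768%; on $7,500,000,000 that is $1,857,600,000.

$1,858,000,000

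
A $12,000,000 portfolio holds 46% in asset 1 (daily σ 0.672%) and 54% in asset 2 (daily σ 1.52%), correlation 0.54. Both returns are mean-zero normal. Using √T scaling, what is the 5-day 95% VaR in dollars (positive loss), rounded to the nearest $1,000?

$451,000

σ_p = √(0.46²·0.672² + 0.54²·1.52² + 2·0.54·0.46·0.54·0.672·1.52) = 1.021%.
σ_{5d} = 1.021% × √5 = 2.283%.
z(95%) = 1.645.
VaR = 1.645 × 2.283% = 3.756%; on $12,000,000 that is $450,720.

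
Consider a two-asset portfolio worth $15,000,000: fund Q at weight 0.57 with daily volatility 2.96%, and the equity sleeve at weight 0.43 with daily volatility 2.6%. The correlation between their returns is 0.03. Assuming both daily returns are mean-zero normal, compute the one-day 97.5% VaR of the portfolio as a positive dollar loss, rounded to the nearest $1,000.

$603,000

σ_p² = 0.57²·2.96² + 0.43²·2.6² + 2·0.03·0.57·0.43·2.96·2.6 = 4.2097 (%²).
σ_p = √4.2097 = 2.052%.
At 97.5%, z = 1.960.
VaR = 1.960 × 2.052% = 4.022%; on $15,000,000 that is $603,300.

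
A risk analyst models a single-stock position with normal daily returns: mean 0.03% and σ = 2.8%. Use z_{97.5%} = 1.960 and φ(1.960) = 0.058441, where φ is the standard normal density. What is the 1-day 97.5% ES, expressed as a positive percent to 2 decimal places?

Tail multiplier: φ(z)/(1−α) = 0.058441 / 0.025 = 2.338.
ES = −(0.03%) + 2.8% × 2.338 = 6.516%.

6.52%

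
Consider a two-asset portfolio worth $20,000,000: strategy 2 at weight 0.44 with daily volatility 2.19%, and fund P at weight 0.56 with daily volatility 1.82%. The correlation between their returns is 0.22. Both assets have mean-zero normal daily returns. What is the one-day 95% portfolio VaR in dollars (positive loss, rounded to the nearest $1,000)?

$510,000

σ_p² = 0.44²·2.19² + 0.56²·1.82² + 2·0.22·0.44·0.56·2.19·1.82 = 2.3994 (%²).
σ_p = √2.3994 = 1.549%.
At 95%, z = 1.645.
VaR = 1.645 × 1.549% = 2.548%; on $20,000,000 that is $509,600.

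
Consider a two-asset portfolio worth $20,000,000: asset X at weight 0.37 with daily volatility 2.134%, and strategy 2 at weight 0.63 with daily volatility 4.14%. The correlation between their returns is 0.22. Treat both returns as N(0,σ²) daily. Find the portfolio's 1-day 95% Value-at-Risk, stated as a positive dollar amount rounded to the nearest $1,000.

$950,000

σ_p² = 0.37²·2.134² + 0.63²·4.14² + 2·0.22·0.37·0.63·2.134·4.14 = 8.3323 (%²).
σ_p = √8.3323 = 2.887%.
At 95%, z = 1.645.
VaR = 1.645 × 2.887% = 4.749%; on $20,000,000 that is $949,800.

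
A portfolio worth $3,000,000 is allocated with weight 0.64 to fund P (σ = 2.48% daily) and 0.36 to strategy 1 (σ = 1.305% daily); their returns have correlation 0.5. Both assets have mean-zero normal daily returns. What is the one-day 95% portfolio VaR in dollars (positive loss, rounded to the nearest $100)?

σ_p² = 0.64²·2.48² + 0.36²·1.305² + 2·0.5·0.64·0.36·2.48·1.305 = 3.4856 (%²).
σ_p = √3.4856 = 1.867%.
At 95%, z = 1.645.
VaR = 1.645 × 1.867% = 3.071%; on $3,000,000 that is $92,130.

$92,100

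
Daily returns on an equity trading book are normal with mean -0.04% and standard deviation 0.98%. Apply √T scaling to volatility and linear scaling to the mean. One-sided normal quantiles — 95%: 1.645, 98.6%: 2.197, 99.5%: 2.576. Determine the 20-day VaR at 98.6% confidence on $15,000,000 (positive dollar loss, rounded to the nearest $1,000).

$1,564,000

σ_{20d} = 0.98% × √20 = 4.383%; μ_{20d} = 20 × -0.04% = -0.800%.
VaR = −(-0.800%) + 2.197 × 4.383% = 10.429%.
On $15,000,000: 0.10429 × $15,000,000 = $1,564,350.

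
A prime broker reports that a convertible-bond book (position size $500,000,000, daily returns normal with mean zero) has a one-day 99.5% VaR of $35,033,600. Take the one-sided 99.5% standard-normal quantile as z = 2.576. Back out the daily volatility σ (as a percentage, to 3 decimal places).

VaR as a fraction: $35,033,600 / $500,000,000 = 7.007%.
σ = VaR / z = 7.007% / 2.576 = 2.720%.

2.720%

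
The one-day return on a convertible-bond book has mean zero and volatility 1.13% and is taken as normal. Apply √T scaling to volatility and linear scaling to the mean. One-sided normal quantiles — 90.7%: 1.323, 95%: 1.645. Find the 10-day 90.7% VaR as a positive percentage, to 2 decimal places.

4.73%

σ_{10d} = 1.13% × √10 = 3.573%.
VaR = 1.323 × 3.573% = 4.727%.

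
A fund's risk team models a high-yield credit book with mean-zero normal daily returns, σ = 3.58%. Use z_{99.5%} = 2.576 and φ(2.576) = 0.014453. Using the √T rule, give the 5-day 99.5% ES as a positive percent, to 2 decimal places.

σ_{5d} = 3.58% × √5 = 8.005%.
ES multiplier = φ(z)/(1−α) = 0.014453/0.005 = 2.891.
ES = 8.005% × 2.891 = 23.142%.

23.14%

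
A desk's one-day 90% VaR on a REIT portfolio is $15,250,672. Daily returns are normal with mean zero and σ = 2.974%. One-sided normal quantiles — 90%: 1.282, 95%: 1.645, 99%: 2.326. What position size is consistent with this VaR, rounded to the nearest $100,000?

VaR as a fraction of value: z·σ = 1.282 × 2.974% = 3.81267%.
Position = $15,250,672 / 0.0381267 = $400,000,000.

$400,000,000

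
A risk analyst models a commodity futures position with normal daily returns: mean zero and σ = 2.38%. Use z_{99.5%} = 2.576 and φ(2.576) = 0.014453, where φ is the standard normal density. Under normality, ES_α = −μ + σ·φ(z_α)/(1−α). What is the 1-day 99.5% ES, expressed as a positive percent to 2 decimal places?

6.88%

Tail multiplier: φ(z)/(1−α) = 0.014453 / 0.005 = 2.891.
ES = 2.38% × 2.891 = 6.881%.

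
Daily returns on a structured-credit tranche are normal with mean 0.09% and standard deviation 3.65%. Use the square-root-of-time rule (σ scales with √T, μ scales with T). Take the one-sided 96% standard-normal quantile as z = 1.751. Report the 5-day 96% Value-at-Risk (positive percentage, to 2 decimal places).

13.84%

σ_{5d} = 3.65% × √5 = 8.162%; μ_{5d} = 5 × 0.09% = 0.450%.
VaR = −(0.450%) + 1.751 × 8.162% = 13.842%.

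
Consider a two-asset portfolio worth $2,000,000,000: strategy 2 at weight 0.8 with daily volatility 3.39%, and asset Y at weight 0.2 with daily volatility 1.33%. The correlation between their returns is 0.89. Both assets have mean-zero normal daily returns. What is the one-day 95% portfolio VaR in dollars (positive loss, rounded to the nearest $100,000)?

$97,100,000

σ_p² = 0.8²·3.39² + 0.2²·1.33² + 2·0.89·0.8·0.2·3.39·1.33 = 8.7098 (%²).
σ_p = √8.7098 = 2.951%.
At 95%, z = 1.645.
VaR = 1.645 × 2.951% = 4.854%; on $2,000,000,000 that is $97,080,000.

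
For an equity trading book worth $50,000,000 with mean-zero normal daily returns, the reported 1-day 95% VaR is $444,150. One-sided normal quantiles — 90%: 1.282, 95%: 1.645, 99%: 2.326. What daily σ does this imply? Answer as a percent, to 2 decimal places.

0.54%

VaR as a fraction: $444,150 / $50,000,000 = 0.888%.
σ = VaR / z = 0.888% / 1.645 = 0.540%.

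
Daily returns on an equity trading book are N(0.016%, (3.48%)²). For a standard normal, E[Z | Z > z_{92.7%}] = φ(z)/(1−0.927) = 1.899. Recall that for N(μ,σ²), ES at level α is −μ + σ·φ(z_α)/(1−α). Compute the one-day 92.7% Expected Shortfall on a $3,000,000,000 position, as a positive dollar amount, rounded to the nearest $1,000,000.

$198,000,000

ES = −(0.016%) + 3.48% × 1.899 = 6.593%.
On $3,000,000,000: 0.06593 × $3,000,000,000 = $197,790,000.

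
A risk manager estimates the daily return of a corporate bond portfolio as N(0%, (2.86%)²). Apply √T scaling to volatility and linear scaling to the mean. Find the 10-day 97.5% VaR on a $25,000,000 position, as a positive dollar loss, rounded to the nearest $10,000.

At 97.5%, z = 1.960.
σ_{10d} = 2.86% × √10 = 9.044%.
VaR = 1.960 × 9.044% = 17.726%.
On $25,000,000: 0.17726 × $25,000,000 = $4,431,500.

$4,430,000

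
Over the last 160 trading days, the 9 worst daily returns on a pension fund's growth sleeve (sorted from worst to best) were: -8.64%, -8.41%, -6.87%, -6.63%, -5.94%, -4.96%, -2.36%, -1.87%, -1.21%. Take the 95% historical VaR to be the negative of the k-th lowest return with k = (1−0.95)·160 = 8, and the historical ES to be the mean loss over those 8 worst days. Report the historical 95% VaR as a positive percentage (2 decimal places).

1.87%

k = 8; the 8th lowest return is -1.87%, so VaR = 1.87%.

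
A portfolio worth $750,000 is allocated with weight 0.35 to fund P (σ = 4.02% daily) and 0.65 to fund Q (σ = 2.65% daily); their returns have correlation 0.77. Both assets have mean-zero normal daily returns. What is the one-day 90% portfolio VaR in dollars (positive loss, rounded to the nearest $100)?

σ_p² = 0.35²·4.02² + 0.65²·2.65² + 2·0.77·0.35·0.65·4.02·2.65 = 8.6789 (%²).
σ_p = √8.6789 = 2.946%.
At 90%, z = 1.282.
VaR = 1.282 × 2.946% = 3.777%; on $750,000 that is $28,328.

$28,300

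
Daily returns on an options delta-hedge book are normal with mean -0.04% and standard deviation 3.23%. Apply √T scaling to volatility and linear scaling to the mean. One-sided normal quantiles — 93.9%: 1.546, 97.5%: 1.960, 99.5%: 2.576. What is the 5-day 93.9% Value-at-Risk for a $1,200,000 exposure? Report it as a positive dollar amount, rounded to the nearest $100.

$136,400

σ_{5d} = 3.23% × √5 = 7.222%; μ_{5d} = 5 × -0.04% = -0.200%.
VaR = −(-0.200%) + 1.546 × 7.222% = 11.365%.
On $1,200,000: 0.11365 × $1,200,000 = $136,380.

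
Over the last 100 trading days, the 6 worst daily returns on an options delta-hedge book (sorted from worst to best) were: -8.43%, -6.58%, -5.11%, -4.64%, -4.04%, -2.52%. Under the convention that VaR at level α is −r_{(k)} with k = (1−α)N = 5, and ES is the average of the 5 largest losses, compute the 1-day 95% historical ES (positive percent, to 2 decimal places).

5.76%

The 5 worst returns sum to -28.80%.
ES = −(-28.80%) / 5 = 5.76%.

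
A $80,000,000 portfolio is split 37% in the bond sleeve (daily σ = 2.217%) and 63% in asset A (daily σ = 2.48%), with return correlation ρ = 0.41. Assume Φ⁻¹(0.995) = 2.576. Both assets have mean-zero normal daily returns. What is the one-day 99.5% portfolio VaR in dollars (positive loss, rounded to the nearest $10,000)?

σ_p² = 0.37²·2.217² + 0.63²·2.48² + 2·0.41·0.37·0.63·2.217·2.48 = 4.1649 (%²).
σ_p = √4.1649 = 2.041%.
VaR = 2.576 × 2.041% = 5.258%; on $80,000,000 that is $4,206,400.

$4,210,000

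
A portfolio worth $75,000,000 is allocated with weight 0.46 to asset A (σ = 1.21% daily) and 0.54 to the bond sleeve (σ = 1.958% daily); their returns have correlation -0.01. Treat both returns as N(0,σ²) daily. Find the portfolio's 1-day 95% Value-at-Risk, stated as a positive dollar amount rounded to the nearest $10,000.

σ_p² = 0.46²·1.21² + 0.54²·1.958² + 2·-0.01·0.46·0.54·1.21·1.958 = 1.4160 (%²).
σ_p = √1.4160 = 1.190%.
At 95%, z = 1.645.
VaR = 1.645 × 1.190% = 1.958%; on $75,000,000 that is $1,468,500.

$1,470,000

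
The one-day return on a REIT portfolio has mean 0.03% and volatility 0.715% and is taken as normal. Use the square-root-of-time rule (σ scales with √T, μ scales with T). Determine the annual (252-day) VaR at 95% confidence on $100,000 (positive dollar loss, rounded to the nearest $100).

At 95%, z = 1.645.
σ_{252d} = 0.715% × √252 = 11.350%; μ_{252d} = 252 × 0.03% = 7.560%.
VaR = −(7.560%) + 1.645 × 11.350% = 11.111%.
On $100,000: 0.11111 × $100,000 = $11,111.

$11,100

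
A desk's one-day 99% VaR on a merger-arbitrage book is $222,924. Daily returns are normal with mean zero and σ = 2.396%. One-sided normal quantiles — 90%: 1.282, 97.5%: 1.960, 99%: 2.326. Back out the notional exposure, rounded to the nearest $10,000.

VaR as a fraction of value: z·σ = 2.326 × 2.396% = 5.5731%.
Position = $222,924 / 0.055731 = $4,000,003.

$4,000,000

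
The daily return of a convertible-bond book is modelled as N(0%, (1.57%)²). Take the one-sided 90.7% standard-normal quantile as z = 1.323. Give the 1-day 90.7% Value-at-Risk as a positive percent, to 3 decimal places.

2.077%

VaR = z·σ = 1.323 × 1.57% = 2.077%.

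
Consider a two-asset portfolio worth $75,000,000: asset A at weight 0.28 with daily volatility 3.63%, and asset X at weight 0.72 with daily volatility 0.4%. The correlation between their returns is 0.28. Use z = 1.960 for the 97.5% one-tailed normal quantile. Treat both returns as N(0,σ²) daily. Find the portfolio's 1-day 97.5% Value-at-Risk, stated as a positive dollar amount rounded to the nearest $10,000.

σ_p² = 0.28²·3.63² + 0.72²·0.4² + 2·0.28·0.28·0.72·3.63·0.4 = 1.2799 (%²).
σ_p = √1.2799 = 1.131%.
VaR = 1.960 × 1.131% = 2.217%; on $75,000,000 that is $1,662,750.

$1,660,000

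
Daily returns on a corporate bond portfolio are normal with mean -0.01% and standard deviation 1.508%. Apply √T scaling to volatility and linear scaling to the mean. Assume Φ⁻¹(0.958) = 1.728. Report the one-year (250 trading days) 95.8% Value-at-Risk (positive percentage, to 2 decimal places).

43.70%

σ_{250d} = 1.508% × √250 = 23.844%; μ_{250d} = 250 × -0.01% = -2.500%.
VaR = −(-2.500%) + 1.728 × 23.844% = 43.702%.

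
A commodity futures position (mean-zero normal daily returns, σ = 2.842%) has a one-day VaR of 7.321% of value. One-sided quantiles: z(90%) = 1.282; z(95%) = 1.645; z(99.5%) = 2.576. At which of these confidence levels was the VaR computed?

Implied z = VaR/σ = 7.321 / 2.842 = 2.576.
This matches z(99.5%) = 2.576.

99.5%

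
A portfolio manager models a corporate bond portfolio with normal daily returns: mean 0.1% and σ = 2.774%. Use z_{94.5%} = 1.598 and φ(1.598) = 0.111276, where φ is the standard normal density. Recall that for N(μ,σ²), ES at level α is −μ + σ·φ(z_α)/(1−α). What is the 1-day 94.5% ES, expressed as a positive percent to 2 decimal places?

5.51%

Tail multiplier: φ(z)/(1−α) = 0.111276 / 0.055 = 2.023.
ES = −(0.1%) + 2.774% × 2.023 = 5.512%.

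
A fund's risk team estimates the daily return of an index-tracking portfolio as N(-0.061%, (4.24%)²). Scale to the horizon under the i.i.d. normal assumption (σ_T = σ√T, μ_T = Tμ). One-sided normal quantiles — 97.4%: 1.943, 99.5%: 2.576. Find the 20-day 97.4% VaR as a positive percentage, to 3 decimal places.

σ_{20d} = 4.24% × √20 = 18.962%; μ_{20d} = 20 × -0.061% = -1.220%.
VaR = −(-1.220%) + 1.943 × 18.962% = 38.063%.

38.063%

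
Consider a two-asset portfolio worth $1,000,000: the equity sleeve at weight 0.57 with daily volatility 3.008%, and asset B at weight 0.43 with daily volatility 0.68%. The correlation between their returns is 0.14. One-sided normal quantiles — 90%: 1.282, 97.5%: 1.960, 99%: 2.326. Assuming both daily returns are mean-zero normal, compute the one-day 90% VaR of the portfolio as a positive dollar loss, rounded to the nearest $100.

$22,800

σ_p² = 0.57²·3.008² + 0.43²·0.68² + 2·0.14·0.57·0.43·3.008·0.68 = 3.1656 (%²).
σ_p = √3.1656 = 1.779%.
VaR = 1.282 × 1.779% = 2.281%; on $1,000,000 that is $22,810.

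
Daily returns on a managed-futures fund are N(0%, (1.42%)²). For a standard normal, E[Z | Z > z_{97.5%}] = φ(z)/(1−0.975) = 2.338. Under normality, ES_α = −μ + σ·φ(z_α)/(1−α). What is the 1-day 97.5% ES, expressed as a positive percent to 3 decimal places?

3.320%

ES = 1.42% × 2.338 = 3.320%.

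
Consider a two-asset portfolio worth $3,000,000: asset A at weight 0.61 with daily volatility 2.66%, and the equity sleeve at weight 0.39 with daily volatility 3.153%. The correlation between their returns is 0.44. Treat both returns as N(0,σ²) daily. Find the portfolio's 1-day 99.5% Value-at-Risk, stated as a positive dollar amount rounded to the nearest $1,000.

σ_p² = 0.61²·2.66² + 0.39²·3.153² + 2·0.44·0.61·0.39·2.66·3.153 = 5.9008 (%²).
σ_p = √5.9008 = 2.429%.
At 99.5%, z = 2.576.
VaR = 2.576 × 2.429% = 6.257%; on $3,000,000 that is $187,710.

$188,000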